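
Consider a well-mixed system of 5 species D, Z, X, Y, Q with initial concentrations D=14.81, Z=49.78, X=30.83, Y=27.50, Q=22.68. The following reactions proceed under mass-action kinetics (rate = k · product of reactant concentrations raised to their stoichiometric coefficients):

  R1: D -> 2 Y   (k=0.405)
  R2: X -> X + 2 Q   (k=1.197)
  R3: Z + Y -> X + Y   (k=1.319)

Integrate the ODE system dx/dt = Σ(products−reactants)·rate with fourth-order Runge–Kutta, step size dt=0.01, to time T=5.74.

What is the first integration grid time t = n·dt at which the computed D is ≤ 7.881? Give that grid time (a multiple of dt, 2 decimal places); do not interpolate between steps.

Threshold first reached at t = 1.56

RK4 with dt=0.01: 574 steps to T=5.74. Trajectory (selected grid times):
t=0.00: D=14.81 Z=49.78 X=30.83 Y=27.50 Q=22.68
t=0.64: D=11.43 Z=0.00 X=80.61 Y=34.26 Q=142.94
t=1.28: D=8.82 Z=0.00 X=80.61 Y=39.48 Q=266.45
t=1.55: D=7.91 Z=0.00 X=80.61 Y=41.31 Q=318.55
t=1.56: D=7.87 Z=0.00 X=80.61 Y=41.37 Q=320.48
t=1.91: D=6.83 Z=0.00 X=80.61 Y=43.45 Q=388.02
t=2.55: D=5.27 Z=0.00 X=80.61 Y=46.57 Q=511.53
t=3.19: D=4.07 Z=0.00 X=80.61 Y=48.98 Q=635.04
t=3.83: D=3.14 Z=0.00 X=80.61 Y=50.84 Q=758.55
t=4.46: D=2.43 Z=0.00 X=80.61 Y=52.25 Q=880.12
t=5.10: D=1.88 Z=0.00 X=80.61 Y=53.37 Q=1003.63
t=5.74: D=1.45 Z=0.00 X=80.61 Y=54.22 Q=1127.14
D(1.55)=7.905 > 7.881 but D(1.56)=7.873 ≤ 7.881, so the first grid time is t=1.56.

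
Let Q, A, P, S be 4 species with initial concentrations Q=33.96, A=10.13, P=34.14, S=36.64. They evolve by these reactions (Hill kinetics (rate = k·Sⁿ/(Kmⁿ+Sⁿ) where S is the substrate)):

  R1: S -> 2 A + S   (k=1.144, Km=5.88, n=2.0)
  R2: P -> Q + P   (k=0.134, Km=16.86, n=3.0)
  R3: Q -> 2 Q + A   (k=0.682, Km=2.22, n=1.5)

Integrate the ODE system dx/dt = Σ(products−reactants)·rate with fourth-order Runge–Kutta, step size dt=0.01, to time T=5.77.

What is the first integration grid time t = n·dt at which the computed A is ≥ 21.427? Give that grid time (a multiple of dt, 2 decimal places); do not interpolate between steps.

RK4 with dt=0.01: 577 steps to T=5.77. Trajectory (selected grid times):
t=0.00: Q=33.96 A=10.13 P=34.14 S=36.64
t=0.64: Q=34.47 A=11.99 P=34.14 S=36.64
t=1.28: Q=34.97 A=13.84 P=34.14 S=36.64
t=1.92: Q=35.48 A=15.70 P=34.14 S=36.64
t=2.56: Q=35.98 A=17.56 P=34.14 S=36.64
t=3.21: Q=36.50 A=19.45 P=34.14 S=36.64
t=3.85: Q=37.01 A=21.30 P=34.14 S=36.64
t=3.89: Q=37.04 A=21.42 P=34.14 S=36.64
t=3.90: Q=37.05 A=21.45 P=34.14 S=36.64
t=4.49: Q=37.51 A=23.16 P=34.14 S=36.64
t=5.13: Q=38.02 A=25.02 P=34.14 S=36.64
t=5.77: Q=38.53 A=26.88 P=34.14 S=36.64
A(3.89)=21.419 < 21.427 but A(3.90)=21.448 ≥ 21.427, so the first grid time is t=3.90.

Threshold first reached at t = 3.90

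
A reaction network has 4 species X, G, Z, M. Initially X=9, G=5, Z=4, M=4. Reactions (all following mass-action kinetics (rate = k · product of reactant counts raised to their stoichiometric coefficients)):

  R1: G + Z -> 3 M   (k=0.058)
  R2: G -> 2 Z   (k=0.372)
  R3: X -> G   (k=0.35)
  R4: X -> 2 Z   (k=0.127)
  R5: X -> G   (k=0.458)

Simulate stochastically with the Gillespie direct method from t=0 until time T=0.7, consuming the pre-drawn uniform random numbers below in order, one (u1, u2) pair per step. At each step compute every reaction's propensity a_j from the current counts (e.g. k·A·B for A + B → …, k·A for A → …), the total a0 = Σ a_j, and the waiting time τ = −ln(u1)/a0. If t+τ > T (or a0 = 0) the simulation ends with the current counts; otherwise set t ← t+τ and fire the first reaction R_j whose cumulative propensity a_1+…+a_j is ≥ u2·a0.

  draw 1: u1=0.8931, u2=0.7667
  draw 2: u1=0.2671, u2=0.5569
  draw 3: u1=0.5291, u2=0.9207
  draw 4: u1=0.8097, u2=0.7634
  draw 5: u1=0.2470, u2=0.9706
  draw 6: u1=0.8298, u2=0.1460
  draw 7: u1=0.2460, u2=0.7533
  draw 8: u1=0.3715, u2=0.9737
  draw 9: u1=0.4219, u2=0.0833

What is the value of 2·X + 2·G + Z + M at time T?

Value at T = 36

Check how each reaction changes W = 2·X + 2·G + Z + M (weight of products minus weight of reactants):
R1: G + Z -> 3 M: (1·3) − (2·1 + 1·1) = 3 − 3 = 0
R2: G -> 2 Z: (1·2) − (2·1) = 2 − 2 = 0
R3: X -> G: (2·1) − (2·1) = 2 − 2 = 0
R4: X -> 2 Z: (1·2) − (2·1) = 2 − 2 = 0
R5: X -> G: (2·1) − (2·1) = 2 − 2 = 0
Every reaction leaves W unchanged, so W is conserved and no simulation is needed: W(T) = W(0) = 2·9 + 2·5 + 4 + 4 = 36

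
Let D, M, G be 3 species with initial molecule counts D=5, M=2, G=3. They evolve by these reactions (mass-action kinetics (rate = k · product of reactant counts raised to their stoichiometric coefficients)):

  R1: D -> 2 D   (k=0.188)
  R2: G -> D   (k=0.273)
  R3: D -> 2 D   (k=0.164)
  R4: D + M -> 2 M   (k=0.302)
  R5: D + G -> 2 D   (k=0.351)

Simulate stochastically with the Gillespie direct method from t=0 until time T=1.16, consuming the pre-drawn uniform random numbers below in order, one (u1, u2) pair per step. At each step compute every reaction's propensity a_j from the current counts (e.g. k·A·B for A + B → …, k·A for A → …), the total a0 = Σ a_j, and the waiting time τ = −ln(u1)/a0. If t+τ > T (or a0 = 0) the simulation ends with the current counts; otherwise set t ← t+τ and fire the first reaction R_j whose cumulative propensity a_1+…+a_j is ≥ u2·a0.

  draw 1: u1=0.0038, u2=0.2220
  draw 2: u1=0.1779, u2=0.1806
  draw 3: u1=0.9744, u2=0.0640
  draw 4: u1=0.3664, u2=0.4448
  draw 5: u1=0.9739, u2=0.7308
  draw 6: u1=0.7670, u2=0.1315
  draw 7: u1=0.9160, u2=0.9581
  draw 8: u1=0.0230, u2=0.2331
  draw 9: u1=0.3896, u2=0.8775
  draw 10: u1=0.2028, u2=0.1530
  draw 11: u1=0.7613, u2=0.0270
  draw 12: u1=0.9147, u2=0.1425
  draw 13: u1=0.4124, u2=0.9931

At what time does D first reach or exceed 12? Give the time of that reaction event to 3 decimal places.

Threshold first reached at t = 1.134

t=0.000: D=5 M=2 G=3
Draw 1: a1=0.940, a2=0.819, a3=0.820, a4=3.020, a5=5.265, a0=10.864; τ=−ln(0.0038)/10.864=0.513 → t=0.513; u2·a0=0.2220·10.864=2.412; a1+a2=1.759 < 2.412 ≤ a1+…+a3=2.579 → R3 fires; D=6 M=2 G=3
Draw 2: a1=1.128, a2=0.819, a3=0.984, a4=3.624, a5=6.318, a0=12.873; τ=−ln(0.1779)/12.873=0.134 → t=0.647; u2·a0=0.1806·12.873=2.325; a1+a2=1.947 < 2.325 ≤ a1+…+a3=2.931 → R3 fires; D=7 M=2 G=3
Draw 3: a1=1.316, a2=0.819, a3=1.148, a4=4.228, a5=7.371, a0=14.882; τ=−ln(0.9744)/14.882=0.002 → t=0.649; u2·a0=0.0640·14.882=0.952 ≤ a1=1.316 → R1 fires; D=8 M=2 G=3
Draw 4: a1=1.504, a2=0.819, a3=1.312, a4=4.832, a5=8.424, a0=16.891; τ=−ln(0.3664)/16.891=0.059 → t=0.708; u2·a0=0.4448·16.891=7.513; a1+…+a3=3.635 < 7.513 ≤ a1+…+a4=8.467 → R4 fires; D=7 M=3 G=3
Draw 5: a1=1.316, a2=0.819, a3=1.148, a4=6.342, a5=7.371, a0=16.996; τ=−ln(0.9739)/16.996=0.002 → t=0.710; u2·a0=0.7308·16.996=12.421; a1+…+a4=9.625 < 12.421 ≤ a1+…+a5=16.996 → R5 fires; D=8 M=3 G=2
Draw 6: a1=1.504, a2=0.546, a3=1.312, a4=7.248, a5=5.616, a0=16.226; τ=−ln(0.7670)/16.226=0.016 → t=0.726; u2·a0=0.1315·16.226=2.134; a1+a2=2.050 < 2.134 ≤ a1+…+a3=3.362 → R3 fires; D=9 M=3 G=2
Draw 7: a1=1.692, a2=0.546, a3=1.476, a4=8.154, a5=6.318, a0=18.186; τ=−ln(0.9160)/18.186=0.005 → t=0.731; u2·a0=0.9581·18.186=17.424; a1+…+a4=11.868 < 17.424 ≤ a1+…+a5=18.186 → R5 fires; D=10 M=3 G=1
Draw 8: a1=1.880, a2=0.273, a3=1.640, a4=9.060, a5=3.510, a0=16.363; τ=−ln(0.0230)/16.363=0.231 → t=0.962; u2·a0=0.2331·16.363=3.814; a1+…+a3=3.793 < 3.814 ≤ a1+…+a4=12.853 → R4 fires; D=9 M=4 G=1
Draw 9: a1=1.692, a2=0.273, a3=1.476, a4=10.872, a5=3.159, a0=17.472; τ=−ln(0.3896)/17.472=0.054 → t=1.015; u2·a0=0.8775·17.472=15.332; a1+…+a4=14.313 < 15.332 ≤ a1+…+a5=17.472 → R5 fires; D=10 M=4 G=0
Draw 10: a1=1.880, a2=0.000, a3=1.640, a4=12.080, a5=0.000, a0=15.600; τ=−ln(0.2028)/15.600=0.102 → t=1.118; u2·a0=0.1530·15.600=2.387; a1+a2=1.880 < 2.387 ≤ a1+…+a3=3.520 → R3 fires; D=11 M=4 G=0
Draw 11: a1=2.068, a2=0.000, a3=1.804, a4=13.288, a5=0.000, a0=17.160; τ=−ln(0.7613)/17.160=0.016 → t=1.134; u2·a0=0.0270·17.160=0.463 ≤ a1=2.068 → R1 fires; D=12 M=4 G=0
Draw 12: a1=2.256, a2=0.000, a3=1.968, a4=14.496, a5=0.000, a0=18.720; τ=−ln(0.9147)/18.720=0.005 → t=1.138; u2·a0=0.1425·18.720=2.668; a1+a2=2.256 < 2.668 ≤ a1+…+a3=4.224 → R3 fires; D=13 M=4 G=0
Draw 13: a1=2.444, a2=0.000, a3=2.132, a4=15.704, a5=0.000, a0=20.280; τ=−ln(0.4124)/20.280=0.044 → t=1.182 > T=1.16: stop.
D first becomes ≥ 12 when it reaches 12 at the event at t=1.134.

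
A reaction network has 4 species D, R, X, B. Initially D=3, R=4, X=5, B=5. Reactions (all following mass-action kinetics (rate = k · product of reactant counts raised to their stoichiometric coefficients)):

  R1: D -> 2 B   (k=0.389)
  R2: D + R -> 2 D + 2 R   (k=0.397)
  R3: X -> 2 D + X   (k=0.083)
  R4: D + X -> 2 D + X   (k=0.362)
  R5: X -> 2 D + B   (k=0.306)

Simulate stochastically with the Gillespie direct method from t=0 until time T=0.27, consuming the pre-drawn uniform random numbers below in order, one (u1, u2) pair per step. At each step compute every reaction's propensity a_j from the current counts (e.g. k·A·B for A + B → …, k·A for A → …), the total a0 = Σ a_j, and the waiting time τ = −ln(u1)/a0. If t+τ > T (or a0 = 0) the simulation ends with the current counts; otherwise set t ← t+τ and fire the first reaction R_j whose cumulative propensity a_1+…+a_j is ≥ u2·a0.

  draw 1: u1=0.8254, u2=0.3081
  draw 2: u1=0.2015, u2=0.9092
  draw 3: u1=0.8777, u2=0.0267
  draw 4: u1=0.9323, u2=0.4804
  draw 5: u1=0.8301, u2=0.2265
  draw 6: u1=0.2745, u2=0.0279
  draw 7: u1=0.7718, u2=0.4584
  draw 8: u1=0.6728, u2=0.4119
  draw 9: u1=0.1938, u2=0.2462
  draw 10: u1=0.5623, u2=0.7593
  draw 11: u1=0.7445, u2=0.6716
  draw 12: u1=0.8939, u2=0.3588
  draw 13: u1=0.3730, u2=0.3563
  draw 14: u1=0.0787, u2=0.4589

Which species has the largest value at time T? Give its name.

Dominant species at T: R

t=0.000: D=3 R=4 X=5 B=5
Draw 1: a1=1.167, a2=4.764, a3=0.415, a4=5.430, a5=1.530, a0=13.306; τ=−ln(0.8254)/13.306=0.014 → t=0.014; u2·a0=0.3081·13.306=4.100; a1=1.167 < 4.100 ≤ a1+a2=5.931 → R2 fires; D=4 R=5 X=5 B=5
Draw 2: a1=1.556, a2=7.940, a3=0.415, a4=7.240, a5=1.530, a0=18.681; τ=−ln(0.2015)/18.681=0.086 → t=0.100; u2·a0=0.9092·18.681=16.985; a1+…+a3=9.911 < 16.985 ≤ a1+…+a4=17.151 → R4 fires; D=5 R=5 X=5 B=5
Draw 3: a1=1.945, a2=9.925, a3=0.415, a4=9.050, a5=1.530, a0=22.865; τ=−ln(0.8777)/22.865=0.006 → t=0.106; u2·a0=0.0267·22.865=0.610 ≤ a1=1.945 → R1 fires; D=4 R=5 X=5 B=7
Draw 4: a1=1.556, a2=7.940, a3=0.415, a4=7.240, a5=1.530, a0=18.681; τ=−ln(0.9323)/18.681=0.004 → t=0.110; u2·a0=0.4804·18.681=8.974; a1=1.556 < 8.974 ≤ a1+a2=9.496 → R2 fires; D=5 R=6 X=5 B=7
Draw 5: a1=1.945, a2=11.910, a3=0.415, a4=9.050, a5=1.530, a0=24.850; τ=−ln(0.8301)/24.850=0.007 → t=0.117; u2·a0=0.2265·24.850=5.629; a1=1.945 < 5.629 ≤ a1+a2=13.855 → R2 fires; D=6 R=7 X=5 B=7
Draw 6: a1=2.334, a2=16.674, a3=0.415, a4=10.860, a5=1.530, a0=31.813; τ=−ln(0.2745)/31.813=0.041 → t=0.158; u2·a0=0.0279·31.813=0.888 ≤ a1=2.334 → R1 fires; D=5 R=7 X=5 B=9
Draw 7: a1=1.945, a2=13.895, a3=0.415, a4=9.050, a5=1.530, a0=26.835; τ=−ln(0.7718)/26.835=0.010 → t=0.167; u2·a0=0.4584·26.835=12.301; a1=1.945 < 12.301 ≤ a1+a2=15.840 → R2 fires; D=6 R=8 X=5 B=9
Draw 8: a1=2.334, a2=19.056, a3=0.415, a4=10.860, a5=1.530, a0=34.195; τ=−ln(0.6728)/34.195=0.012 → t=0.179; u2·a0=0.4119·34.195=14.085; a1=2.334 < 14.085 ≤ a1+a2=21.390 → R2 fires; D=7 R=9 X=5 B=9
Draw 9: a1=2.723, a2=25.011, a3=0.415, a4=12.670, a5=1.530, a0=42.349; τ=−ln(0.1938)/42.349=0.039 → t=0.218; u2·a0=0.2462·42.349=10.426; a1=2.723 < 10.426 ≤ a1+a2=27.734 → R2 fires; D=8 R=10 X=5 B=9
Draw 10: a1=3.112, a2=31.760, a3=0.415, a4=14.480, a5=1.530, a0=51.297; τ=−ln(0.5623)/51.297=0.011 → t=0.229; u2·a0=0.7593·51.297=38.950; a1+…+a3=35.287 < 38.950 ≤ a1+…+a4=49.767 → R4 fires; D=9 R=10 X=5 B=9
Draw 11: a1=3.501, a2=35.730, a3=0.415, a4=16.290, a5=1.530, a0=57.466; τ=−ln(0.7445)/57.466=0.005 → t=0.234; u2·a0=0.6716·57.466=38.594; a1=3.501 < 38.594 ≤ a1+a2=39.231 → R2 fires; D=10 R=11 X=5 B=9
Draw 12: a1=3.890, a2=43.670, a3=0.415, a4=18.100, a5=1.530, a0=67.605; τ=−ln(0.8939)/67.605=0.002 → t=0.236; u2·a0=0.3588·67.605=24.257; a1=3.890 < 24.257 ≤ a1+a2=47.560 → R2 fires; D=11 R=12 X=5 B=9
Draw 13: a1=4.279, a2=52.404, a3=0.415, a4=19.910, a5=1.530, a0=78.538; τ=−ln(0.3730)/78.538=0.013 → t=0.248; u2·a0=0.3563·78.538=27.983; a1=4.279 < 27.983 ≤ a1+a2=56.683 → R2 fires; D=12 R=13 X=5 B=9
Draw 14: a1=4.668, a2=61.932, a3=0.415, a4=21.720, a5=1.530, a0=90.265; τ=−ln(0.0787)/90.265=0.028 → t=0.276 > T=0.27: stop.
At T=0.27: D=12 R=13 X=5 B=9; the largest is R.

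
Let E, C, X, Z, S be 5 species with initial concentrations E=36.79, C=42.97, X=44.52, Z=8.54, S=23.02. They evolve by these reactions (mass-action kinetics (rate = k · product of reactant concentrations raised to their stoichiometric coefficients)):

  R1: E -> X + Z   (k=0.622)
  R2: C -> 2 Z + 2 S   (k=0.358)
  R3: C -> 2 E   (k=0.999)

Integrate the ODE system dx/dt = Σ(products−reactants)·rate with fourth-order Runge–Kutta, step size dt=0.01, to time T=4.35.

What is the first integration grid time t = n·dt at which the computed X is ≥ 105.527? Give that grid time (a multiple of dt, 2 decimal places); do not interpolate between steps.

Threshold first reached at t = 2.08

RK4 with dt=0.01: 435 steps to T=4.35. Trajectory (selected grid times):
t=0.00: E=36.79 C=42.97 X=44.52 Z=8.54 S=23.02
t=0.48: E=53.06 C=22.40 X=58.54 Z=33.41 S=33.87
t=0.97: E=52.70 C=11.52 X=74.92 Z=55.53 S=39.61
t=1.45: E=46.00 C=6.01 X=89.73 Z=73.26 S=42.52
t=1.93: E=37.73 C=3.13 X=102.24 Z=87.28 S=44.04
t=2.07: E=35.35 C=2.59 X=105.42 Z=90.75 S=44.33
t=2.08: E=35.18 C=2.55 X=105.64 Z=90.98 S=44.34
t=2.42: E=29.72 C=1.61 X=112.49 Z=98.33 S=44.84
t=2.90: E=23.01 C=0.84 X=120.33 Z=106.58 S=45.25
t=3.38: E=17.57 C=0.44 X=126.36 Z=112.82 S=45.46
t=3.87: E=13.22 C=0.23 X=131.02 Z=117.60 S=45.57
t=4.35: E=9.94 C=0.12 X=134.46 Z=121.09 S=45.63
X(2.07)=105.419 < 105.527 but X(2.08)=105.638 ≥ 105.527, so the first grid time is t=2.08.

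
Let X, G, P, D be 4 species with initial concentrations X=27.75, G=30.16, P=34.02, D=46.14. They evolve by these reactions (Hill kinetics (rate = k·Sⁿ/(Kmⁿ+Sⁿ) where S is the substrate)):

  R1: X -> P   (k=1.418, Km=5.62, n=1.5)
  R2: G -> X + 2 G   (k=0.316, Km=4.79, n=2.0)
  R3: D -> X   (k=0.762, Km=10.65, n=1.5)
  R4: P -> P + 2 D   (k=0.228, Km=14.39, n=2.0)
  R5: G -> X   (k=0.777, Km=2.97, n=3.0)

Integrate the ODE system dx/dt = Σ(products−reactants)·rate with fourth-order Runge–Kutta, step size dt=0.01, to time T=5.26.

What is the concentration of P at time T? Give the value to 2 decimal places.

RK4 with dt=0.01: 526 steps to T=5.26. Trajectory (selected grid times):
t=0.00: X=27.75 G=30.16 P=34.02 D=46.14
t=0.58: X=28.02 G=29.89 P=34.77 D=45.97
t=1.17: X=28.30 G=29.61 P=35.54 D=45.79
t=1.75: X=28.57 G=29.34 P=36.30 D=45.62
t=2.34: X=28.84 G=29.06 P=37.07 D=45.45
t=2.92: X=29.11 G=28.79 P=37.83 D=45.29
t=3.51: X=29.38 G=28.52 P=38.60 D=45.12
t=4.09: X=29.65 G=28.24 P=39.36 D=44.96
t=4.68: X=29.91 G=27.97 P=40.13 D=44.79
t=5.26: X=30.18 G=27.70 P=40.89 D=44.63
Read off P at T=5.26: 40.89

P at T = 40.89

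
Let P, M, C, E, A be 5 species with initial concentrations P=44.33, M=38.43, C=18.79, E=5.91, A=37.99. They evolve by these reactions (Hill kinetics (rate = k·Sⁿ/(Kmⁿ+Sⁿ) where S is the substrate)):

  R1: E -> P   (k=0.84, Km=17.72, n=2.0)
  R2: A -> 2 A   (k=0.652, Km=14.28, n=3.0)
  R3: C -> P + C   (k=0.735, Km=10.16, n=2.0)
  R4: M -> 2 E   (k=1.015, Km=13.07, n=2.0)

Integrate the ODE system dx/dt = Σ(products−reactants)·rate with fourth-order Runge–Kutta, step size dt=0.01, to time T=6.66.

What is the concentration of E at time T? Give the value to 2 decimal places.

RK4 with dt=0.01: 666 steps to T=6.66. Trajectory (selected grid times):
t=0.00: P=44.33 M=38.43 C=18.79 E=5.91 A=37.99
t=0.74: P=44.83 M=37.76 C=18.79 E=7.18 A=38.45
t=1.48: P=45.35 M=37.09 C=18.79 E=8.42 A=38.91
t=2.22: P=45.90 M=36.42 C=18.79 E=9.62 A=39.37
t=2.96: P=46.47 M=35.76 C=18.79 E=10.80 A=39.83
t=3.70: P=47.07 M=35.10 C=18.79 E=11.94 A=40.29
t=4.44: P=47.70 M=34.44 C=18.79 E=13.05 A=40.75
t=5.18: P=48.35 M=33.78 C=18.79 E=14.13 A=41.22
t=5.92: P=49.03 M=33.13 C=18.79 E=15.18 A=41.68
t=6.66: P=49.72 M=32.48 C=18.79 E=16.20 A=42.14
Read off E at T=6.66: 16.20

E at T = 16.20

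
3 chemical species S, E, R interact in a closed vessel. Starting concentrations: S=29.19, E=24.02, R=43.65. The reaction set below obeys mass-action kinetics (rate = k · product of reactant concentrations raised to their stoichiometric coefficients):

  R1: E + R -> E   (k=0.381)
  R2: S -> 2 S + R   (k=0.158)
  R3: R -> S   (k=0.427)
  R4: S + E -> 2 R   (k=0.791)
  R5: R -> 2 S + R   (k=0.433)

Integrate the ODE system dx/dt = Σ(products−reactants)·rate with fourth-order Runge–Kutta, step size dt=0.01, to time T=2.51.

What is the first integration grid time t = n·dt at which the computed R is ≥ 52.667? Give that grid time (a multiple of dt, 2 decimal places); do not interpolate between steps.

RK4 with dt=0.01: 251 steps to T=2.51. Trajectory (selected grid times):
t=0.00: S=29.19 E=24.02 R=43.65
t=0.02: S=22.57 E=16.06 R=52.01
t=0.03: S=20.77 E=13.54 R=53.89
t=0.28: S=26.59 E=0.24 R=56.01
t=0.56: S=47.43 E=0.00 R=51.49
t=0.84: S=67.97 E=0.00 R=48.10
t=1.12: S=88.42 E=0.00 R=45.95
t=1.39: S=108.45 E=0.00 R=44.92
t=1.67: S=129.94 E=0.00 R=44.83
t=1.95: S=152.54 E=0.00 R=45.67
t=2.23: S=176.63 E=0.00 R=47.39
t=2.51: S=202.61 E=0.00 R=49.96
R(0.02)=52.012 < 52.667 but R(0.03)=53.890 ≥ 52.667, so the first grid time is t=0.03.

Threshold first reached at t = 0.03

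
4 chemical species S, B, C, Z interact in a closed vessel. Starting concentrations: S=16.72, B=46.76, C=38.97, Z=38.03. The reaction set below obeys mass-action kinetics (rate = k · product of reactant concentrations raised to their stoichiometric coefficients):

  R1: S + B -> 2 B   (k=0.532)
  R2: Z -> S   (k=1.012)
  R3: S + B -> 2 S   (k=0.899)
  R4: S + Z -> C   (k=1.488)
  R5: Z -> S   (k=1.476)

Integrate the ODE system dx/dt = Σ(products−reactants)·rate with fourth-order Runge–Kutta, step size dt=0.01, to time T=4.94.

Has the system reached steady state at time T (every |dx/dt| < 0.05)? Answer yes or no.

Steady state at T: yes

RK4 with dt=0.01: 494 steps to T=4.94. Trajectory (selected grid times):
t=0.00: S=16.72 B=46.76 C=38.97 Z=38.03
t=0.55: S=35.53 B=0.54 C=71.69 Z=0.00
t=1.10: S=36.07 B=0.00 C=71.69 Z=0.00
t=1.65: S=36.07 B=0.00 C=71.69 Z=0.00
t=2.20: S=36.07 B=0.00 C=71.69 Z=0.00
t=2.74: S=36.07 B=0.00 C=71.69 Z=0.00
t=3.29: S=36.07 B=0.00 C=71.69 Z=0.00
t=3.84: S=36.07 B=0.00 C=71.69 Z=0.00
t=4.39: S=36.07 B=0.00 C=71.69 Z=0.00
t=4.94: S=36.07 B=0.00 C=71.69 Z=0.00
Rates at T: R1=0.0000, R2=0.0000, R3=0.0000, R4=0.0000, R5=0.0000
dx/dt at T (Σ net stoichiometry × rate): S=+0.0000, B=-0.0000, C=+0.0000, Z=-0.0000
Largest |dx/dt| is |+0.0000| (S) < 0.05 → steady.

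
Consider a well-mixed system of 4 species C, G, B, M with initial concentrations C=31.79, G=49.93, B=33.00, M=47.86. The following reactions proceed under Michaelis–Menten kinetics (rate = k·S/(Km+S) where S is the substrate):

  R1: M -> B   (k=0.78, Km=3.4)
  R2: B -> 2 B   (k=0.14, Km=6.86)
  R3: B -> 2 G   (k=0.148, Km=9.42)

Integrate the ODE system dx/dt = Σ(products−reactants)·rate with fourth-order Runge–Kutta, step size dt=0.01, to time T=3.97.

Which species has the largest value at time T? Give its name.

Dominant species at T: G

RK4 with dt=0.01: 397 steps to T=3.97. Trajectory (selected grid times):
t=0.00: C=31.79 G=49.93 B=33.00 M=47.86
t=0.44: C=31.79 G=50.03 B=33.32 M=47.54
t=0.88: C=31.79 G=50.13 B=33.64 M=47.22
t=1.32: C=31.79 G=50.23 B=33.96 M=46.90
t=1.76: C=31.79 G=50.34 B=34.28 M=46.58
t=2.21: C=31.79 G=50.44 B=34.61 M=46.25
t=2.65: C=31.79 G=50.54 B=34.93 M=45.93
t=3.09: C=31.79 G=50.65 B=35.25 M=45.61
t=3.53: C=31.79 G=50.75 B=35.57 M=45.29
t=3.97: C=31.79 G=50.85 B=35.89 M=44.97
At T=3.97: C=31.79 G=50.85 B=35.89 M=44.97; the largest is G.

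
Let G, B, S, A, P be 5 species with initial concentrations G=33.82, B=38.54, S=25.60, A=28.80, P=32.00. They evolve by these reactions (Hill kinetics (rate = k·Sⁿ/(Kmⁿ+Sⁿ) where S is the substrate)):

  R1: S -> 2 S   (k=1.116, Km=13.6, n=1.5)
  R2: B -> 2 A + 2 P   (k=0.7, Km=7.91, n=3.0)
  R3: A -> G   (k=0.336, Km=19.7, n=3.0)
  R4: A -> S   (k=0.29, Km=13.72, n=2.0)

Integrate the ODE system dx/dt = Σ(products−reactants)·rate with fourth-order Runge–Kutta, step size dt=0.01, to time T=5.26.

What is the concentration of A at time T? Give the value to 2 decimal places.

RK4 with dt=0.01: 526 steps to T=5.26. Trajectory (selected grid times):
t=0.00: G=33.82 B=38.54 S=25.60 A=28.80 P=32.00
t=0.58: G=33.97 B=38.14 S=26.21 A=29.32 P=32.80
t=1.17: G=34.12 B=37.73 S=26.83 A=29.84 P=33.62
t=1.75: G=34.27 B=37.33 S=27.45 A=30.36 P=34.43
t=2.34: G=34.43 B=36.92 S=28.08 A=30.88 P=35.25
t=2.92: G=34.59 B=36.51 S=28.71 A=31.38 P=36.05
t=3.51: G=34.75 B=36.11 S=29.35 A=31.90 P=36.87
t=4.09: G=34.90 B=35.70 S=29.98 A=32.40 P=37.67
t=4.68: G=35.07 B=35.30 S=30.64 A=32.91 P=38.49
t=5.26: G=35.23 B=34.89 S=31.28 A=33.41 P=39.29
Read off A at T=5.26: 33.41

A at T = 33.41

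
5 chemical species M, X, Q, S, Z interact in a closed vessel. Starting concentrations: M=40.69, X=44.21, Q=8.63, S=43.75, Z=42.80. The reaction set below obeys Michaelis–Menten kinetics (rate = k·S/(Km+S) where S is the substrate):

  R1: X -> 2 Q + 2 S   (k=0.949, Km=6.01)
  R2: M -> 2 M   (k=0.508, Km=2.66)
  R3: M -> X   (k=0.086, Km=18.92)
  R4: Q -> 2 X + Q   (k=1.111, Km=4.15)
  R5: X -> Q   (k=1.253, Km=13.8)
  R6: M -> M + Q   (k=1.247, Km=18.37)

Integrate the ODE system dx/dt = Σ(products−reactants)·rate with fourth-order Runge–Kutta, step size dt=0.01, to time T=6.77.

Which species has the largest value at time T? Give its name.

RK4 with dt=0.01: 677 steps to T=6.77. Trajectory (selected grid times):
t=0.00: M=40.69 X=44.21 Q=8.63 S=43.75 Z=42.80
t=0.75: M=41.00 X=44.09 Q=11.24 S=45.00 Z=42.80
t=1.50: M=41.32 X=44.04 Q=13.86 S=46.26 Z=42.80
t=2.26: M=41.64 X=44.05 Q=16.51 S=47.52 Z=42.80
t=3.01: M=41.95 X=44.10 Q=19.13 S=48.78 Z=42.80
t=3.76: M=42.26 X=44.19 Q=21.75 S=50.03 Z=42.80
t=4.51: M=42.58 X=44.31 Q=24.37 S=51.28 Z=42.80
t=5.27: M=42.89 X=44.44 Q=27.03 S=52.55 Z=42.80
t=6.02: M=43.21 X=44.60 Q=29.66 S=53.81 Z=42.80
t=6.77: M=43.52 X=44.77 Q=32.29 S=55.06 Z=42.80
At T=6.77: M=43.52 X=44.77 Q=32.29 S=55.06 Z=42.80; the largest is S.

Dominant species at T: S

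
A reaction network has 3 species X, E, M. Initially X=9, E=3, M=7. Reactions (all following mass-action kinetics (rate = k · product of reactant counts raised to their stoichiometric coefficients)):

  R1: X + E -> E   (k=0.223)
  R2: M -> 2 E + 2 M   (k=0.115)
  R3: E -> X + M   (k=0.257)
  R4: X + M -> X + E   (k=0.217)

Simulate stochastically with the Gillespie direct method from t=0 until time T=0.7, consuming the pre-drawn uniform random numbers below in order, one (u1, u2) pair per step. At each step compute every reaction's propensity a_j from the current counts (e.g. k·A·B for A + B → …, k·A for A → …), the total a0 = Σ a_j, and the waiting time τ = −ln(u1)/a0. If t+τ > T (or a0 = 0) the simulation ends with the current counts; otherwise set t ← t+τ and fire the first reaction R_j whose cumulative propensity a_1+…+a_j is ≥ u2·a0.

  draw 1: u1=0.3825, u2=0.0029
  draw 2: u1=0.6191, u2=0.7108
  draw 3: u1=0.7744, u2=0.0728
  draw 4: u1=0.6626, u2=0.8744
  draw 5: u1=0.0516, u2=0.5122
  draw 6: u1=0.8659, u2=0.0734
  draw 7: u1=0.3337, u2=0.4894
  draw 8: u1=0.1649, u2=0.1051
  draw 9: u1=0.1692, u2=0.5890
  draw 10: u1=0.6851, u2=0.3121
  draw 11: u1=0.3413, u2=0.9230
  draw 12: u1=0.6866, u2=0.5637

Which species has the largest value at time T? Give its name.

Dominant species at T: E

t=0.000: X=9 E=3 M=7
Draw 1: a1=6.021, a2=0.805, a3=0.771, a4=13.671, a0=21.268; τ=−ln(0.3825)/21.268=0.045 → t=0.045; u2·a0=0.0029·21.268=0.062 ≤ a1=6.021 → R1 fires; X=8 E=3 M=7
Draw 2: a1=5.352, a2=0.805, a3=0.771, a4=12.152, a0=19.080; τ=−ln(0.6191)/19.080=0.025 → t=0.070; u2·a0=0.7108·19.080=13.562; a1+…+a3=6.928 < 13.562 ≤ a1+…+a4=19.080 → R4 fires; X=8 E=4 M=6
Draw 3: a1=7.136, a2=0.690, a3=1.028, a4=10.416, a0=19.270; τ=−ln(0.7744)/19.270=0.013 → t=0.084; u2·a0=0.0728·19.270=1.403 ≤ a1=7.136 → R1 fires; X=7 E=4 M=6
Draw 4: a1=6.244, a2=0.690, a3=1.028, a4=9.114, a0=17.076; τ=−ln(0.6626)/17.076=0.024 → t=0.108; u2·a0=0.8744·17.076=14.931; a1+…+a3=7.962 < 14.931 ≤ a1+…+a4=17.076 → R4 fires; X=7 E=5 M=5
Draw 5: a1=7.805, a2=0.575, a3=1.285, a4=7.595, a0=17.260; τ=−ln(0.0516)/17.260=0.172 → t=0.279; u2·a0=0.5122·17.260=8.841; a1+a2=8.380 < 8.841 ≤ a1+…+a3=9.665 → R3 fires; X=8 E=4 M=6
Draw 6: a1=7.136, a2=0.690, a3=1.028, a4=10.416, a0=19.270; τ=−ln(0.8659)/19.270=0.007 → t=0.287; u2·a0=0.0734·19.270=1.414 ≤ a1=7.136 → R1 fires; X=7 E=4 M=6
Draw 7: a1=6.244, a2=0.690, a3=1.028, a4=9.114, a0=17.076; τ=−ln(0.3337)/17.076=0.064 → t=0.351; u2·a0=0.4894·17.076=8.357; a1+…+a3=7.962 < 8.357 ≤ a1+…+a4=17.076 → R4 fires; X=7 E=5 M=5
Draw 8: a1=7.805, a2=0.575, a3=1.285, a4=7.595, a0=17.260; τ=−ln(0.1649)/17.260=0.104 → t=0.456; u2·a0=0.1051·17.260=1.814 ≤ a1=7.805 → R1 fires; X=6 E=5 M=5
Draw 9: a1=6.690, a2=0.575, a3=1.285, a4=6.510, a0=15.060; τ=−ln(0.1692)/15.060=0.118 → t=0.574; u2·a0=0.5890·15.060=8.870; a1+…+a3=8.550 < 8.870 ≤ a1+…+a4=15.060 → R4 fires; X=6 E=6 M=4
Draw 10: a1=8.028, a2=0.460, a3=1.542, a4=5.208, a0=15.238; τ=−ln(0.6851)/15.238=0.025 → t=0.598; u2·a0=0.3121·15.238=4.756 ≤ a1=8.028 → R1 fires; X=5 E=6 M=4
Draw 11: a1=6.690, a2=0.460, a3=1.542, a4=4.340, a0=13.032; τ=−ln(0.3413)/13.032=0.082 → t=0.681; u2·a0=0.9230·13.032=12.029; a1+…+a3=8.692 < 12.029 ≤ a1+…+a4=13.032 → R4 fires; X=5 E=7 M=3
Draw 12: a1=7.805, a2=0.345, a3=1.799, a4=3.255, a0=13.204; τ=−ln(0.6866)/13.204=0.028 → t=0.709 > T=0.7: stop.
At T=0.7: X=5 E=7 M=3; the largest is E.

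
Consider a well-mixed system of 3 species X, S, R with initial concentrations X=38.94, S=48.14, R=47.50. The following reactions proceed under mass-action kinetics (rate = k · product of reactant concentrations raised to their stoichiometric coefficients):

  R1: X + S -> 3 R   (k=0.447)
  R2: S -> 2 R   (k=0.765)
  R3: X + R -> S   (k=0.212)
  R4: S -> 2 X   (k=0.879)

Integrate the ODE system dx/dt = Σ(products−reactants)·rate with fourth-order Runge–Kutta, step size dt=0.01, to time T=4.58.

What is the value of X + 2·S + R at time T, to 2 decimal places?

Value at T = 182.72

Check how each reaction changes W = X + 2·S + R (weight of products minus weight of reactants):
R1: X + S -> 3 R: (1·3) − (1·1 + 2·1) = 3 − 3 = 0
R2: S -> 2 R: (1·2) − (2·1) = 2 − 2 = 0
R3: X + R -> S: (2·1) − (1·1 + 1·1) = 2 − 2 = 0
R4: S -> 2 X: (1·2) − (2·1) = 2 − 2 = 0
Every reaction leaves W unchanged, so W is conserved and no simulation is needed: W(T) = W(0) = 38.94 + 2·48.14 + 47.50 = 182.72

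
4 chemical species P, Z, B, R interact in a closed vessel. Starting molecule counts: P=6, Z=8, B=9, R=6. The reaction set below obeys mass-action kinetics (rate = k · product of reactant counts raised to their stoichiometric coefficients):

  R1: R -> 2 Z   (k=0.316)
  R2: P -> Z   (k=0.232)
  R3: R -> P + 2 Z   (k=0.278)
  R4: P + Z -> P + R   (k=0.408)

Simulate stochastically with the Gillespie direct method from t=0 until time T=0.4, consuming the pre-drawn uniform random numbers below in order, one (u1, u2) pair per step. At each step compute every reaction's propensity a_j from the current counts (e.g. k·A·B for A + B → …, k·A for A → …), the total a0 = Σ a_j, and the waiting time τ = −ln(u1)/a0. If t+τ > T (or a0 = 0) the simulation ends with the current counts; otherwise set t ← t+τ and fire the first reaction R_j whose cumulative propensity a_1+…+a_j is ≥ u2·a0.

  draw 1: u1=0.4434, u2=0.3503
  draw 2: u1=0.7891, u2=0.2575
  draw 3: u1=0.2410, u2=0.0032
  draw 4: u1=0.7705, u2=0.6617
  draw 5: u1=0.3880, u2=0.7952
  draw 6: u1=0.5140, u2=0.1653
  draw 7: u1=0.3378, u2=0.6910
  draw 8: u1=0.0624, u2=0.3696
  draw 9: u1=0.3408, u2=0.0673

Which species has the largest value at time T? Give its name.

t=0.000: P=6 Z=8 B=9 R=6
Draw 1: a1=1.896, a2=1.392, a3=1.668, a4=19.584, a0=24.540; τ=−ln(0.4434)/24.540=0.033 → t=0.033; u2·a0=0.3503·24.540=8.596; a1+…+a3=4.956 < 8.596 ≤ a1+…+a4=24.540 → R4 fires; P=6 Z=7 B=9 R=7
Draw 2: a1=2.212, a2=1.392, a3=1.946, a4=17.136, a0=22.686; τ=−ln(0.7891)/22.686=0.010 → t=0.044; u2·a0=0.2575·22.686=5.842; a1+…+a3=5.550 < 5.842 ≤ a1+…+a4=22.686 → R4 fires; P=6 Z=6 B=9 R=8
Draw 3: a1=2.528, a2=1.392, a3=2.224, a4=14.688, a0=20.832; τ=−ln(0.2410)/20.832=0.068 → t=0.112; u2·a0=0.0032·20.832=0.067 ≤ a1=2.528 → R1 fires; P=6 Z=8 B=9 R=7
Draw 4: a1=2.212, a2=1.392, a3=1.946, a4=19.584, a0=25.134; τ=−ln(0.7705)/25.134=0.010 → t=0.122; u2·a0=0.6617·25.134=16.631; a1+…+a3=5.550 < 16.631 ≤ a1+…+a4=25.134 → R4 fires; P=6 Z=7 B=9 R=8
Draw 5: a1=2.528, a2=1.392, a3=2.224, a4=17.136, a0=23.280; τ=−ln(0.3880)/23.280=0.041 → t=0.163; u2·a0=0.7952·23.280=18.512; a1+…+a3=6.144 < 18.512 ≤ a1+…+a4=23.280 → R4 fires; P=6 Z=6 B=9 R=9
Draw 6: a1=2.844, a2=1.392, a3=2.502, a4=14.688, a0=21.426; τ=−ln(0.5140)/21.426=0.031 → t=0.194; u2·a0=0.1653·21.426=3.542; a1=2.844 < 3.542 ≤ a1+a2=4.236 → R2 fires; P=5 Z=7 B=9 R=9
Draw 7: a1=2.844, a2=1.160, a3=2.502, a4=14.280, a0=20.786; τ=−ln(0.3378)/20.786=0.052 → t=0.246; u2·a0=0.6910·20.786=14.363; a1+…+a3=6.506 < 14.363 ≤ a1+…+a4=20.786 → R4 fires; P=5 Z=6 B=9 R=10
Draw 8: a1=3.160, a2=1.160, a3=2.780, a4=12.240, a0=19.340; τ=−ln(0.0624)/19.340=0.143 → t=0.390; u2·a0=0.3696·19.340=7.148; a1+…+a3=7.100 < 7.148 ≤ a1+…+a4=19.340 → R4 fires; P=5 Z=5 B=9 R=11
Draw 9: a1=3.476, a2=1.160, a3=3.058, a4=10.200, a0=17.894; τ=−ln(0.3408)/17.894=0.060 → t=0.450 > T=0.4: stop.
At T=0.4: P=5 Z=5 B=9 R=11; the largest is R.

Dominant species at T: R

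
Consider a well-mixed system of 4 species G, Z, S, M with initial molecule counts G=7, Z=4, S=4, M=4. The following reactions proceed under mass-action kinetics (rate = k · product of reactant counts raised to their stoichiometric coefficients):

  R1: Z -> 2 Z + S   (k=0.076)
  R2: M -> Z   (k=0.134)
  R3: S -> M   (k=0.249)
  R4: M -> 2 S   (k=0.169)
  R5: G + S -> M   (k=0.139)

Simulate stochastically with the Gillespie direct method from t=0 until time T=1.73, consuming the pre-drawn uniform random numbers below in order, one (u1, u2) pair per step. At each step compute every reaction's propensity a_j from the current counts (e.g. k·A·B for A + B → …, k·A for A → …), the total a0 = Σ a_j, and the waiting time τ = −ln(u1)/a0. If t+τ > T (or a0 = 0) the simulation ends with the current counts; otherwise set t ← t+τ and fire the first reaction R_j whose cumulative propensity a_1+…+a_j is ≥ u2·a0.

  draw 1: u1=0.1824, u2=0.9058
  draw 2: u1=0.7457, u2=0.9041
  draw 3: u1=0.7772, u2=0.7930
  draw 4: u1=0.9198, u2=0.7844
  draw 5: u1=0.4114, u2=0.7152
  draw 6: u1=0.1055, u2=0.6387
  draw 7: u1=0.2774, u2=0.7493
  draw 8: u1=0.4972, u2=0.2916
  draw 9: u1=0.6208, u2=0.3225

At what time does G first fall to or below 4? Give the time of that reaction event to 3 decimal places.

t=0.000: G=7 Z=4 S=4 M=4
Draw 1: a1=0.304, a2=0.536, a3=0.996, a4=0.676, a5=3.892, a0=6.404; τ=−ln(0.1824)/6.404=0.266 → t=0.266; u2·a0=0.9058·6.404=5.801; a1+…+a4=2.512 < 5.801 ≤ a1+…+a5=6.404 → R5 fires; G=6 Z=4 S=3 M=5
Draw 2: a1=0.304, a2=0.670, a3=0.747, a4=0.845, a5=2.502, a0=5.068; τ=−ln(0.7457)/5.068=0.058 → t=0.324; u2·a0=0.9041·5.068=4.582; a1+…+a4=2.566 < 4.582 ≤ a1+…+a5=5.068 → R5 fires; G=5 Z=4 S=2 M=6
Draw 3: a1=0.304, a2=0.804, a3=0.498, a4=1.014, a5=1.390, a0=4.010; τ=−ln(0.7772)/4.010=0.063 → t=0.386; u2·a0=0.7930·4.010=3.180; a1+…+a4=2.620 < 3.180 ≤ a1+…+a5=4.010 → R5 fires; G=4 Z=4 S=1 M=7
Draw 4: a1=0.304, a2=0.938, a3=0.249, a4=1.183, a5=0.556, a0=3.230; τ=−ln(0.9198)/3.230=0.026 → t=0.412; u2·a0=0.7844·3.230=2.534; a1+…+a3=1.491 < 2.534 ≤ a1+…+a4=2.674 → R4 fires; G=4 Z=4 S=3 M=6
Draw 5: a1=0.304, a2=0.804, a3=0.747, a4=1.014, a5=1.668, a0=4.537; τ=−ln(0.4114)/4.537=0.196 → t=0.608; u2·a0=0.7152·4.537=3.245; a1+…+a4=2.869 < 3.245 ≤ a1+…+a5=4.537 → R5 fires; G=3 Z=4 S=2 M=7
Draw 6: a1=0.304, a2=0.938, a3=0.498, a4=1.183, a5=0.834, a0=3.757; τ=−ln(0.1055)/3.757=0.599 → t=1.207; u2·a0=0.6387·3.757=2.400; a1+…+a3=1.740 < 2.400 ≤ a1+…+a4=2.923 → R4 fires; G=3 Z=4 S=4 M=6
Draw 7: a1=0.304, a2=0.804, a3=0.996, a4=1.014, a5=1.668, a0=4.786; τ=−ln(0.2774)/4.786=0.268 → t=1.475; u2·a0=0.7493·4.786=3.586; a1+…+a4=3.118 < 3.586 ≤ a1+…+a5=4.786 → R5 fires; G=2 Z=4 S=3 M=7
Draw 8: a1=0.304, a2=0.938, a3=0.747, a4=1.183, a5=0.834, a0=4.006; τ=−ln(0.4972)/4.006=0.174 → t=1.649; u2·a0=0.2916·4.006=1.168; a1=0.304 < 1.168 ≤ a1+a2=1.242 → R2 fires; G=2 Z=5 S=3 M=6
Draw 9: a1=0.380, a2=0.804, a3=0.747, a4=1.014, a5=0.834, a0=3.779; τ=−ln(0.6208)/3.779=0.126 → t=1.775 > T=1.73: stop.
G first becomes ≤ 4 when it reaches 4 at the event at t=0.386.

Threshold first reached at t = 0.386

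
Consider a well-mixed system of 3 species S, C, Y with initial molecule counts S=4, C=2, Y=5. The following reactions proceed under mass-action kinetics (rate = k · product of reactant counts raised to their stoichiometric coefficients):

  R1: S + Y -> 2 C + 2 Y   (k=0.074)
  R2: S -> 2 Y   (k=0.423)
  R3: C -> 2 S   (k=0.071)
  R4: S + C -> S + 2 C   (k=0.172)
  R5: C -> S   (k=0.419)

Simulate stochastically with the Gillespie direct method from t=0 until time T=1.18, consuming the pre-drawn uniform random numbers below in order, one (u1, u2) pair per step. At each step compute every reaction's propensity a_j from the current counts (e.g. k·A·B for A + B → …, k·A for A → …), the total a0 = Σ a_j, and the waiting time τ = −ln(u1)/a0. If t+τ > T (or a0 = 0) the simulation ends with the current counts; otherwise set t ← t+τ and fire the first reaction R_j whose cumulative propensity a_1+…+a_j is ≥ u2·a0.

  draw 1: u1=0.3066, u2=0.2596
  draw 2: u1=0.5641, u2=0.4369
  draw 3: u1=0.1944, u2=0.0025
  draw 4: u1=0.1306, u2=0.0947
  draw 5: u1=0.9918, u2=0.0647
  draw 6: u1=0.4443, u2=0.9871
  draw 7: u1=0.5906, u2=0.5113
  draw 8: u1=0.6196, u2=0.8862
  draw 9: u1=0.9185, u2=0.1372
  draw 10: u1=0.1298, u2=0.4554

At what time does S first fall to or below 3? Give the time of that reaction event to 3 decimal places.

t=0.000: S=4 C=2 Y=5
Draw 1: a1=1.480, a2=1.692, a3=0.142, a4=1.376, a5=0.838, a0=5.528; τ=−ln(0.3066)/5.528=0.214 → t=0.214; u2·a0=0.2596·5.528=1.435 ≤ a1=1.480 → R1 fires; S=3 C=4 Y=6
Draw 2: a1=1.332, a2=1.269, a3=0.284, a4=2.064, a5=1.676, a0=6.625; τ=−ln(0.5641)/6.625=0.086 → t=0.300; u2·a0=0.4369·6.625=2.894; a1+…+a3=2.885 < 2.894 ≤ a1+…+a4=4.949 → R4 fires; S=3 C=5 Y=6
Draw 3: a1=1.332, a2=1.269, a3=0.355, a4=2.580, a5=2.095, a0=7.631; τ=−ln(0.1944)/7.631=0.215 → t=0.515; u2·a0=0.0025·7.631=0.019 ≤ a1=1.332 → R1 fires; S=2 C=7 Y=7
Draw 4: a1=1.036, a2=0.846, a3=0.497, a4=2.408, a5=2.933, a0=7.720; τ=−ln(0.1306)/7.720=0.264 → t=0.779; u2·a0=0.0947·7.720=0.731 ≤ a1=1.036 → R1 fires; S=1 C=9 Y=8
Draw 5: a1=0.592, a2=0.423, a3=0.639, a4=1.548, a5=3.771, a0=6.973; τ=−ln(0.9918)/6.973=0.001 → t=0.780; u2·a0=0.0647·6.973=0.451 ≤ a1=0.592 → R1 fires; S=0 C=11 Y=9
Draw 6: a1=0.000, a2=0.000, a3=0.781, a4=0.000, a5=4.609, a0=5.390; τ=−ln(0.4443)/5.390=0.151 → t=0.930; u2·a0=0.9871·5.390=5.320; a1+…+a4=0.781 < 5.320 ≤ a1+…+a5=5.390 → R5 fires; S=1 C=10 Y=9
Draw 7: a1=0.666, a2=0.423, a3=0.710, a4=1.720, a5=4.190, a0=7.709; τ=−ln(0.5906)/7.709=0.068 → t=0.999; u2·a0=0.5113·7.709=3.942; a1+…+a4=3.519 < 3.942 ≤ a1+…+a5=7.709 → R5 fires; S=2 C=9 Y=9
Draw 8: a1=1.332, a2=0.846, a3=0.639, a4=3.096, a5=3.771, a0=9.684; τ=−ln(0.6196)/9.684=0.049 → t=1.048; u2·a0=0.8862·9.684=8.582; a1+…+a4=5.913 < 8.582 ≤ a1+…+a5=9.684 → R5 fires; S=3 C=8 Y=9
Draw 9: a1=1.998, a2=1.269, a3=0.568, a4=4.128, a5=3.352, a0=11.315; τ=−ln(0.9185)/11.315=0.008 → t=1.056; u2·a0=0.1372·11.315=1.552 ≤ a1=1.998 → R1 fires; S=2 C=10 Y=10
Draw 10: a1=1.480, a2=0.846, a3=0.710, a4=3.440, a5=4.190, a0=10.666; τ=−ln(0.1298)/10.666=0.191 → t=1.247 > T=1.18: stop.
S first becomes ≤ 3 when it reaches 3 at the event at t=0.214.

Threshold first reached at t = 0.214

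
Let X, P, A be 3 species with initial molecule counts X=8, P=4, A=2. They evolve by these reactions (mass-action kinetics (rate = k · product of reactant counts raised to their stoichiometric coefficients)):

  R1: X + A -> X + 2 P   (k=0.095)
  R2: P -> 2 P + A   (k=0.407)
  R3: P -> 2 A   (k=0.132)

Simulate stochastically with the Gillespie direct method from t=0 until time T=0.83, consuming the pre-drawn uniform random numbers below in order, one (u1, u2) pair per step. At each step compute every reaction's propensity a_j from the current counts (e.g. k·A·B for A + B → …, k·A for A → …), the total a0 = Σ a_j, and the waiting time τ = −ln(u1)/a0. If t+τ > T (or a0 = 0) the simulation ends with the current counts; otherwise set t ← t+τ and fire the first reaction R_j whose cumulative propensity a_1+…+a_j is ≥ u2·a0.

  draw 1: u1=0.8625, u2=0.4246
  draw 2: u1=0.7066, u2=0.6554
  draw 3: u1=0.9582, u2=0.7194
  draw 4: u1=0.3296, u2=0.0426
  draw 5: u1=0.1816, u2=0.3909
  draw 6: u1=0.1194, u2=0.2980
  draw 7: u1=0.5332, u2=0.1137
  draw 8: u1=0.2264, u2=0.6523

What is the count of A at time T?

t=0.000: X=8 P=4 A=2
Draw 1: a1=1.520, a2=1.628, a3=0.528, a0=3.676; τ=−ln(0.8625)/3.676=0.040 → t=0.040; u2·a0=0.4246·3.676=1.561; a1=1.520 < 1.561 ≤ a1+a2=3.148 → R2 fires; X=8 P=5 A=3
Draw 2: a1=2.280, a2=2.035, a3=0.660, a0=4.975; τ=−ln(0.7066)/4.975=0.070 → t=0.110; u2·a0=0.6554·4.975=3.261; a1=2.280 < 3.261 ≤ a1+a2=4.315 → R2 fires; X=8 P=6 A=4
Draw 3: a1=3.040, a2=2.442, a3=0.792, a0=6.274; τ=−ln(0.9582)/6.274=0.007 → t=0.117; u2·a0=0.7194·6.274=4.514; a1=3.040 < 4.514 ≤ a1+a2=5.482 → R2 fires; X=8 P=7 A=5
Draw 4: a1=3.800, a2=2.849, a3=0.924, a0=7.573; τ=−ln(0.3296)/7.573=0.147 → t=0.263; u2·a0=0.0426·7.573=0.323 ≤ a1=3.800 → R1 fires; X=8 P=9 A=4
Draw 5: a1=3.040, a2=3.663, a3=1.188, a0=7.891; τ=−ln(0.1816)/7.891=0.216 → t=0.480; u2·a0=0.3909·7.891=3.085; a1=3.040 < 3.085 ≤ a1+a2=6.703 → R2 fires; X=8 P=10 A=5
Draw 6: a1=3.800, a2=4.070, a3=1.320, a0=9.190; τ=−ln(0.1194)/9.190=0.231 → t=0.711; u2·a0=0.2980·9.190=2.739 ≤ a1=3.800 → R1 fires; X=8 P=12 A=4
Draw 7: a1=3.040, a2=4.884, a3=1.584, a0=9.508; τ=−ln(0.5332)/9.508=0.066 → t=0.777; u2·a0=0.1137·9.508=1.081 ≤ a1=3.040 → R1 fires; X=8 P=14 A=3
Draw 8: a1=2.280, a2=5.698, a3=1.848, a0=9.826; τ=−ln(0.2264)/9.826=0.151 → t=0.928 > T=0.83: stop.
Read off A at T=0.83: 3

A at T = 3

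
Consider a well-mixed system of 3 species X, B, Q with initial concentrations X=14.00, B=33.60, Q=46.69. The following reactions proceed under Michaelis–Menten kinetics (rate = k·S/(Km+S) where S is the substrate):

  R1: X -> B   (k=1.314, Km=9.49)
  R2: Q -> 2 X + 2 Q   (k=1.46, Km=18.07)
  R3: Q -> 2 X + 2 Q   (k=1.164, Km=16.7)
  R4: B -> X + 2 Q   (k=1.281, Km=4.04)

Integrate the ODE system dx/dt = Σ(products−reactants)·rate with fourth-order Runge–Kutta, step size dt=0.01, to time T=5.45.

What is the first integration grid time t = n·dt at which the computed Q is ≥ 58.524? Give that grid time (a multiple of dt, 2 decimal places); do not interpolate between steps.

RK4 with dt=0.01: 545 steps to T=5.45. Trajectory (selected grid times):
t=0.00: X=14.00 B=33.60 Q=46.69
t=0.61: X=16.55 B=33.40 Q=49.26
t=1.21: X=19.06 B=33.23 Q=51.80
t=1.82: X=21.62 B=33.08 Q=54.40
t=2.42: X=24.15 B=32.95 Q=56.96
t=2.78: X=25.66 B=32.88 Q=58.51
t=2.79: X=25.71 B=32.88 Q=58.55
t=3.03: X=26.72 B=32.84 Q=59.59
t=3.63: X=29.26 B=32.74 Q=62.18
t=4.24: X=31.86 B=32.66 Q=64.83
t=4.84: X=34.42 B=32.58 Q=67.44
t=5.45: X=37.04 B=32.52 Q=70.11
Q(2.78)=58.512 < 58.524 but Q(2.79)=58.555 ≥ 58.524, so the first grid time is t=2.79.

Threshold first reached at t = 2.79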